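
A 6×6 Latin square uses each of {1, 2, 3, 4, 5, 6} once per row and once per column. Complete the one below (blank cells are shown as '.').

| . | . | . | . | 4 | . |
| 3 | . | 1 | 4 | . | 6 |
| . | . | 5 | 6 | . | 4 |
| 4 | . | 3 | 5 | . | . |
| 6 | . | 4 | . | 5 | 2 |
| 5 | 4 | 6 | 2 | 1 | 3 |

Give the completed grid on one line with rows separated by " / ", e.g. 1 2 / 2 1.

1 6 2 3 4 5 / 3 5 1 4 2 6 / 2 1 5 6 3 4 / 4 2 3 5 6 1 / 6 3 4 1 5 2 / 5 4 6 2 1 3

At row 1, column 3: row 1 has {4}; column 3 has {1,3,4,5,6}; that leaves 2.
At row 2, column 5: row 2 has {1,3,4,6}; column 5 has {1,4,5}; that leaves 2.
At row 3, column 5: row 3 has {4,5,6}; column 5 has {1,2,4,5}; that leaves 3.
At row 4, column 5: row 4 has {3,4,5}; column 5 has {1,2,3,4,5}; that leaves 6.
At row 4, column 6: row 4 has {3,4,5,6}; column 6 has {2,3,4,6}; that leaves 1.
At row 1, column 1: row 1 has {2,4}; column 1 has {3,4,5,6}; that leaves 1.
At row 1, column 4: row 1 has {1,2,4}; column 4 has {2,4,5,6}; that leaves 3.
At row 1, column 6: row 1 has {1,2,3,4}; column 6 has {1,2,3,4,6}; that leaves 5.
At row 2, column 2: row 2 has {1,2,3,4,6}; column 2 has {4}; that leaves 5.
At row 3, column 1: row 3 has {3,4,5,6}; column 1 has {1,3,4,5,6}; that leaves 2.
At row 3, column 2: row 3 has {2,3,4,5,6}; column 2 has {4,5}; that leaves 1.
At row 4, column 2: row 4 has {1,3,4,5,6}; column 2 has {1,4,5}; that leaves 2.
At row 5, column 2: row 5 has {2,4,5,6}; column 2 has {1,2,4,5}; that leaves 3.
At row 5, column 4: row 5 has {2,3,4,5,6}; column 4 has {2,3,4,5,6}; that leaves 1.
At row 1, column 2: row 1 has {1,2,3,4,5}; column 2 has {1,2,3,4,5}; that leaves 6.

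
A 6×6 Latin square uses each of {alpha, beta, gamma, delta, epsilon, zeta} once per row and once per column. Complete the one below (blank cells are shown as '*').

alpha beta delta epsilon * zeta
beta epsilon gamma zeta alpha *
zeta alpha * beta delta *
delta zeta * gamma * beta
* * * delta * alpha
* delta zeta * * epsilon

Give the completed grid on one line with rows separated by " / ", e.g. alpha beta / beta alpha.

(r1,c5) = gamma
(r2,c6) = delta
(r3,c3) = epsilon
(r3,c6) = gamma
(r4,c3) = alpha
(r4,c5) = epsilon
(r5,c2) = gamma
(r5,c3) = beta
(r5,c5) = zeta
(r6,c1) = gamma
(r6,c4) = alpha
(r6,c5) = beta
(r5,c1) = epsilon

alpha beta delta epsilon gamma zeta / beta epsilon gamma zeta alpha delta / zeta alpha epsilon beta delta gamma / delta zeta alpha gamma epsilon beta / epsilon gamma beta delta zeta alpha / gamma delta zeta alpha beta epsilon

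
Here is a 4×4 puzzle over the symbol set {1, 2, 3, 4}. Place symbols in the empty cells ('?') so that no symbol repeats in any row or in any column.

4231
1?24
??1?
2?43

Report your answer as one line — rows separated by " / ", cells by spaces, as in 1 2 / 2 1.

(r2,c2) = 3
(r3,c1) = 3
(r3,c2) = 4
(r3,c4) = 2
(r4,c2) = 1

4 2 3 1 / 1 3 2 4 / 3 4 1 2 / 2 1 4 3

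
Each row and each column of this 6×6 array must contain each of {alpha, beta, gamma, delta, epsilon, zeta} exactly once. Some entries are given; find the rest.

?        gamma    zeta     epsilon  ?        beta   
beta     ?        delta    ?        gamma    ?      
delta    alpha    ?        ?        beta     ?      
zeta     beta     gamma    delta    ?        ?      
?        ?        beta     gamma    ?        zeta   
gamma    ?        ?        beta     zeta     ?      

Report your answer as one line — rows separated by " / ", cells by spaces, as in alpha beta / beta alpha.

alpha gamma zeta epsilon delta beta / beta zeta delta alpha gamma epsilon / delta alpha epsilon zeta beta gamma / zeta beta gamma delta epsilon alpha / epsilon delta beta gamma alpha zeta / gamma epsilon alpha beta zeta delta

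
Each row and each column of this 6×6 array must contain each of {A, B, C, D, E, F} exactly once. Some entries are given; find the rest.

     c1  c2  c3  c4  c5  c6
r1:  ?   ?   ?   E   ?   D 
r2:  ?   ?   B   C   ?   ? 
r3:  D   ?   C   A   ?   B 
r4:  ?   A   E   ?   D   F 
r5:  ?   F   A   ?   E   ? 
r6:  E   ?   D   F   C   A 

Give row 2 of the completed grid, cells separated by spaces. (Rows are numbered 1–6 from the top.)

row 1 has {D,E}; column 3 has {A,B,C,D,E} — only F is left for (r1,c3).
row 2 has {B,C}; column 6 has {A,B,D,F} — only E is left for (r2,c6).
row 3 has {A,B,C,D}; column 2 has {A,F} — only E is left for (r3,c2).
row 3 has {A,B,C,D,E}; column 5 has {C,D,E} — only F is left for (r3,c5).
row 4 has {A,D,E,F}; column 4 has {A,C,E,F} — only B is left for (r4,c4).
row 5 has {A,E,F}; column 4 has {A,B,C,E,F} — only D is left for (r5,c4).
row 5 has {A,D,E,F}; column 6 has {A,B,D,E,F} — only C is left for (r5,c6).
row 6 has {A,C,D,E,F}; column 2 has {A,E,F} — only B is left for (r6,c2).
row 1 has {D,E,F}; column 2 has {A,B,E,F} — only C is left for (r1,c2).
row 2 has {B,C,E}; column 2 has {A,B,C,E,F} — only D is left for (r2,c2).
row 2 has {B,C,D,E}; column 5 has {C,D,E,F} — only A is left for (r2,c5).
row 4 has {A,B,D,E,F}; column 1 has {D,E} — only C is left for (r4,c1).
row 5 has {A,C,D,E,F}; column 1 has {C,D,E} — only B is left for (r5,c1).
row 1 has {C,D,E,F}; column 1 has {B,C,D,E} — only A is left for (r1,c1).
row 1 has {A,C,D,E,F}; column 5 has {A,C,D,E,F} — only B is left for (r1,c5).
row 2 has {A,B,C,D,E}; column 1 has {A,B,C,D,E} — only F is left for (r2,c1).

F D B C A E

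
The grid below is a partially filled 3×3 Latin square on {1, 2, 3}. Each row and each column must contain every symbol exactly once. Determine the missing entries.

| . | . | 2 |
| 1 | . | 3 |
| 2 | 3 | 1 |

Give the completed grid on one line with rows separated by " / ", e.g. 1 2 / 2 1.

Cell (r1,c1): row 1 has {2}; column 1 has {1,2} → 3.
Cell (r1,c2): row 1 has {2,3}; column 2 has {3} → 1.
Cell (r2,c2): row 2 has {1,3}; column 2 has {1,3} → 2.

3 1 2 / 1 2 3 / 2 3 1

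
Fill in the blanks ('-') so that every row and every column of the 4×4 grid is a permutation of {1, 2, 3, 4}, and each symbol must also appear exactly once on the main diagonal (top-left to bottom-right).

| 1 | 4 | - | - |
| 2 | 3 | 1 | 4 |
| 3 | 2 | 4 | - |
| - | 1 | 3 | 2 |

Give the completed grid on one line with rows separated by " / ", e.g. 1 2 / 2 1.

1 4 2 3 / 2 3 1 4 / 3 2 4 1 / 4 1 3 2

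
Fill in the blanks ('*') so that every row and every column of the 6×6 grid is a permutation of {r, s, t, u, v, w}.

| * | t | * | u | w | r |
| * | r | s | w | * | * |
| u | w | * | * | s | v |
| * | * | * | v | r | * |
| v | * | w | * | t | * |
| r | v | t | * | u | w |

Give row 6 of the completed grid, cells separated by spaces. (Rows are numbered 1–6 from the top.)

r v t s u w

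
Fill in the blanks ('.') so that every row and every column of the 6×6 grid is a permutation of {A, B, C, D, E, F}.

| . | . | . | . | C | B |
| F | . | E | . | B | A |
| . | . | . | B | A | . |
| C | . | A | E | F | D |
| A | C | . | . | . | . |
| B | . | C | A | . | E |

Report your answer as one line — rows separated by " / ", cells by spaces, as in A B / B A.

(r2,c2) = D
(r2,c4) = C
(r4,c2) = B
(r5,c6) = F
(r6,c2) = F
(r6,c5) = D
(r3,c2) = E
(r3,c6) = C
(r5,c4) = D
(r5,c5) = E
(r1,c2) = A
(r1,c4) = F
(r3,c1) = D
(r3,c3) = F
(r5,c3) = B
(r1,c1) = E
(r1,c3) = D

E A D F C B / F D E C B A / D E F B A C / C B A E F D / A C B D E F / B F C A D E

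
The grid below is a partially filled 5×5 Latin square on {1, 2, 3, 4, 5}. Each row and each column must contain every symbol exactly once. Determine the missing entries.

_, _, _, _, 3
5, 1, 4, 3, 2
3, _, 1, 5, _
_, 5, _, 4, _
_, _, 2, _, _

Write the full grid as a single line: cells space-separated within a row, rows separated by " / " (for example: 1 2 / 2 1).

(r1,c3) = 5
(r3,c5) = 4
(r4,c3) = 3
(r4,c5) = 1
(r5,c4) = 1
(r5,c5) = 5
(r1,c4) = 2
(r3,c2) = 2
(r4,c1) = 2
(r5,c1) = 4
(r5,c2) = 3
(r1,c1) = 1
(r1,c2) = 4

1 4 5 2 3 / 5 1 4 3 2 / 3 2 1 5 4 / 2 5 3 4 1 / 4 3 2 1 5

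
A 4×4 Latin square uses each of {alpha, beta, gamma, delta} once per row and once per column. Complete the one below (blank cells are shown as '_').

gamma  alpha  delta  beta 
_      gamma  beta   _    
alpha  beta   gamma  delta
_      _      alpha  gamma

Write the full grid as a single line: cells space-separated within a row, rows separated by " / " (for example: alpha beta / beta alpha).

gamma alpha delta beta / delta gamma beta alpha / alpha beta gamma delta / beta delta alpha gamma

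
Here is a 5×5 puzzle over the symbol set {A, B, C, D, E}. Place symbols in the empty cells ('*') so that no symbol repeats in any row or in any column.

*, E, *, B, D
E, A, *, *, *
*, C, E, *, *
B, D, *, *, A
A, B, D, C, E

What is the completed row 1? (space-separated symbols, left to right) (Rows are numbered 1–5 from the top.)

Cell (r1,c1): row 1 has {B,D,E}; column 1 has {A,B,E} → C.
Cell (r1,c3): row 1 has {B,C,D,E}; column 3 has {D,E} → A.

C E A B D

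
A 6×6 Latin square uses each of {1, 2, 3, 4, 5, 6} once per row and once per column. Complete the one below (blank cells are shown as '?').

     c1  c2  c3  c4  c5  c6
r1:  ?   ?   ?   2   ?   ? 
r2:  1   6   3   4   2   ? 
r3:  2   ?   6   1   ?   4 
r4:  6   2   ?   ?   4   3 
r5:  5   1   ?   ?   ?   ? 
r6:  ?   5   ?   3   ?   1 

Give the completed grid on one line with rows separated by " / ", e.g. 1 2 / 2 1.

3 4 5 2 1 6 / 1 6 3 4 2 5 / 2 3 6 1 5 4 / 6 2 1 5 4 3 / 5 1 4 6 3 2 / 4 5 2 3 6 1

Cell (r2,c6): row 2 has {1,2,3,4,6}; column 6 has {1,3,4} → 5.
Cell (r3,c2): row 3 has {1,2,4,6}; column 2 has {1,2,5,6} → 3.
Cell (r3,c5): row 3 has {1,2,3,4,6}; column 5 has {2,4} → 5.
Cell (r4,c4): row 4 has {2,3,4,6}; column 4 has {1,2,3,4} → 5.
Cell (r5,c4): row 5 has {1,5}; column 4 has {1,2,3,4,5} → 6.
Cell (r5,c5): row 5 has {1,5,6}; column 5 has {2,4,5} → 3.
Cell (r5,c6): row 5 has {1,3,5,6}; column 6 has {1,3,4,5} → 2.
Cell (r6,c1): row 6 has {1,3,5}; column 1 has {1,2,5,6} → 4.
Cell (r6,c3): row 6 has {1,3,4,5}; column 3 has {3,6} → 2.
Cell (r6,c5): row 6 has {1,2,3,4,5}; column 5 has {2,3,4,5} → 6.
Cell (r1,c1): row 1 has {2}; column 1 has {1,2,4,5,6} → 3.
Cell (r1,c2): row 1 has {2,3}; column 2 has {1,2,3,5,6} → 4.
Cell (r1,c5): row 1 has {2,3,4}; column 5 has {2,3,4,5,6} → 1.
Cell (r1,c6): row 1 has {1,2,3,4}; column 6 has {1,2,3,4,5} → 6.
Cell (r4,c3): row 4 has {2,3,4,5,6}; column 3 has {2,3,6} → 1.
Cell (r5,c3): row 5 has {1,2,3,5,6}; column 3 has {1,2,3,6} → 4.
Cell (r1,c3): row 1 has {1,2,3,4,6}; column 3 has {1,2,3,4,6} → 5.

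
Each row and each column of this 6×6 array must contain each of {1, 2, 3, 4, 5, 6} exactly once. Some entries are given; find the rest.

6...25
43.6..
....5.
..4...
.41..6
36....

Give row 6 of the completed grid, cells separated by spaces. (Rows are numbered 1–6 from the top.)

3 6 2 5 4 1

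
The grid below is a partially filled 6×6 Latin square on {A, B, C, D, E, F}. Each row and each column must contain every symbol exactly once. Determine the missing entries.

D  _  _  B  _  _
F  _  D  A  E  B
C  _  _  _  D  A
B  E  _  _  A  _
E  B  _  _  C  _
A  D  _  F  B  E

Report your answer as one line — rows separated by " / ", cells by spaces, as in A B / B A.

(r1,c5) = F
(r1,c6) = C
(r2,c2) = C
(r3,c2) = F
(r3,c4) = E
(r5,c4) = D
(r5,c6) = F
(r6,c3) = C
(r1,c2) = A
(r1,c3) = E
(r3,c3) = B
(r4,c3) = F
(r4,c4) = C
(r4,c6) = D
(r5,c3) = A

D A E B F C / F C D A E B / C F B E D A / B E F C A D / E B A D C F / A D C F B E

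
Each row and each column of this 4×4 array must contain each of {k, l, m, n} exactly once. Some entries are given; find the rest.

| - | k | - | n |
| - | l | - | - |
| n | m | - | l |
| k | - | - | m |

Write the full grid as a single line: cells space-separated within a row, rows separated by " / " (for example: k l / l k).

Cell (r2,c1): row 2 has {l}; column 1 has {k,n} → m.
Cell (r2,c4): row 2 has {l,m}; column 4 has {l,m,n} → k.
Cell (r3,c3): row 3 has {l,m,n}; column 3 is empty so far → k.
Cell (r4,c2): row 4 has {k,m}; column 2 has {k,l,m} → n.
Cell (r4,c3): row 4 has {k,m,n}; column 3 has {k} → l.
Cell (r1,c1): row 1 has {k,n}; column 1 has {k,m,n} → l.
Cell (r1,c3): row 1 has {k,l,n}; column 3 has {k,l} → m.
Cell (r2,c3): row 2 has {k,l,m}; column 3 has {k,l,m} → n.

l k m n / m l n k / n m k l / k n l m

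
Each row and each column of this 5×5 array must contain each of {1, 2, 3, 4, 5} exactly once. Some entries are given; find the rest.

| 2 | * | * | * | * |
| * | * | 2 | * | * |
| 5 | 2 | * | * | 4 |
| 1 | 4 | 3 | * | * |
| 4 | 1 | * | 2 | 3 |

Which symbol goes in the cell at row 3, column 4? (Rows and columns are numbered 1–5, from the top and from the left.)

(r2,c1) = 3
(r2,c2) = 5
(r2,c5) = 1
(r3,c3) = 1
(r3,c4) = 3

3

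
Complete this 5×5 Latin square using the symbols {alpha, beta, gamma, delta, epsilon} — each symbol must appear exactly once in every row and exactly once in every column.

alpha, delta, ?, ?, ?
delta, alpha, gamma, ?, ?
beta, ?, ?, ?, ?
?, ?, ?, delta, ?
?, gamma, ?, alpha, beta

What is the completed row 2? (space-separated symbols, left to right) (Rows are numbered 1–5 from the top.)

delta alpha gamma beta epsilon

(r2,c5) = epsilon
(r3,c2) = epsilon
(r3,c4) = gamma
(r4,c2) = beta
(r5,c1) = epsilon
(r5,c3) = delta
(r1,c5) = gamma
(r2,c4) = beta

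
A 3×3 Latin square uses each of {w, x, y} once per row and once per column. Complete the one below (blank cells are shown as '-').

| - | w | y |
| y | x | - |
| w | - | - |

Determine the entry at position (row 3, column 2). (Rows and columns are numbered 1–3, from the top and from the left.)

y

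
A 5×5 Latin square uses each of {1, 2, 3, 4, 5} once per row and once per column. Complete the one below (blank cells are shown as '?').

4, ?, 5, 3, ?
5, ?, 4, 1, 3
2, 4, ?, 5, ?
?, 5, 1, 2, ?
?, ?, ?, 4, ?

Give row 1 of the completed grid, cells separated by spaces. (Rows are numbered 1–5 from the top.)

4 1 5 3 2

(r2,c2) = 2
(r3,c3) = 3
(r3,c5) = 1
(r4,c1) = 3
(r4,c5) = 4
(r5,c1) = 1
(r5,c2) = 3
(r5,c3) = 2
(r5,c5) = 5
(r1,c2) = 1
(r1,c5) = 2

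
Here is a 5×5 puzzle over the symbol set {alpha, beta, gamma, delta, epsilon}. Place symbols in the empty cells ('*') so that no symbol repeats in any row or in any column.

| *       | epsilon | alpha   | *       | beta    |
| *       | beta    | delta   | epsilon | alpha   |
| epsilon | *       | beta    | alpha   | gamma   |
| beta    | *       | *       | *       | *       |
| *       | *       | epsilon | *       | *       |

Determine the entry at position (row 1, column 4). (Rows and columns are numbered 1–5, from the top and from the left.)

(r2,c1) = gamma
(r3,c2) = delta
(r4,c3) = gamma
(r4,c4) = delta
(r4,c5) = epsilon
(r5,c5) = delta
(r1,c1) = delta
(r1,c4) = gamma

gamma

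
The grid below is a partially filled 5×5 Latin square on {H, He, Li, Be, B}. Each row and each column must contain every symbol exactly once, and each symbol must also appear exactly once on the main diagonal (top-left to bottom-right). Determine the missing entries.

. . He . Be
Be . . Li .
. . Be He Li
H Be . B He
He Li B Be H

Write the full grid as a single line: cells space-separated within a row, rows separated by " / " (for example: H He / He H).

At row 1, column 1: row 1 has {He,Be}; column 1 has {H,He,Be}; the diagonal has {H,Be,B}; that leaves Li.
At row 1, column 4: row 1 has {He,Li,Be}; column 4 has {He,Li,Be,B}; that leaves H.
At row 2, column 2: row 2 has {Li,Be}; column 2 has {Li,Be}; the diagonal has {H,Li,Be,B}; that leaves He.
At row 2, column 3: row 2 has {He,Li,Be}; column 3 has {He,Be,B}; that leaves H.
At row 2, column 5: row 2 has {H,He,Li,Be}; column 5 has {H,He,Li,Be}; that leaves B.
At row 3, column 1: row 3 has {He,Li,Be}; column 1 has {H,He,Li,Be}; that leaves B.
At row 3, column 2: row 3 has {He,Li,Be,B}; column 2 has {He,Li,Be}; that leaves H.
At row 4, column 3: row 4 has {H,He,Be,B}; column 3 has {H,He,Be,B}; that leaves Li.
At row 1, column 2: row 1 has {H,He,Li,Be}; column 2 has {H,He,Li,Be}; that leaves B.

Li B He H Be / Be He H Li B / B H Be He Li / H Be Li B He / He Li B Be H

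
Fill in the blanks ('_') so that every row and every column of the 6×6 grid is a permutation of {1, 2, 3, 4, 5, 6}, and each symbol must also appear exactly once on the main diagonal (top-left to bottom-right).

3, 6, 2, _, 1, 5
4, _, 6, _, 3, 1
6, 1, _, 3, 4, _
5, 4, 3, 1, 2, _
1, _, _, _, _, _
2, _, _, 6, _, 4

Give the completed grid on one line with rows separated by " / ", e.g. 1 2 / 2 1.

3 6 2 4 1 5 / 4 2 6 5 3 1 / 6 1 5 3 4 2 / 5 4 3 1 2 6 / 1 5 4 2 6 3 / 2 3 1 6 5 4

(r1,c4) = 4
(r3,c3) = 5
(r3,c6) = 2
(r4,c6) = 6
(r5,c3) = 4
(r5,c5) = 6
(r5,c6) = 3
(r6,c3) = 1
(r6,c5) = 5
(r2,c2) = 2
(r2,c4) = 5
(r5,c2) = 5
(r5,c4) = 2
(r6,c2) = 3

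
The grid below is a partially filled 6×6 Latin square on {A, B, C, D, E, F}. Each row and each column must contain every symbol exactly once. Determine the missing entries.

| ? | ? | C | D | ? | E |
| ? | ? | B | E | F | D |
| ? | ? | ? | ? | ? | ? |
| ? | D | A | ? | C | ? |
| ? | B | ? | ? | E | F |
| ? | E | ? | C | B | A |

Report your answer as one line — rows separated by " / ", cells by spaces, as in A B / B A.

B F C D A E / A C B E F D / F A E B D C / E D A F C B / C B D A E F / D E F C B A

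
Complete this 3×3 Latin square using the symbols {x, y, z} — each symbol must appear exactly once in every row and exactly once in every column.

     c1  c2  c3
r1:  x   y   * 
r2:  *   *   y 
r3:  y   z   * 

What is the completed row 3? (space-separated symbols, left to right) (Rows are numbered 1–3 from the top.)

Cell (r1,c3): row 1 has {x,y}; column 3 has {y} → z.
Cell (r2,c1): row 2 has {y}; column 1 has {x,y} → z.
Cell (r2,c2): row 2 has {y,z}; column 2 has {y,z} → x.
Cell (r3,c3): row 3 has {y,z}; column 3 has {y,z} → x.

y z x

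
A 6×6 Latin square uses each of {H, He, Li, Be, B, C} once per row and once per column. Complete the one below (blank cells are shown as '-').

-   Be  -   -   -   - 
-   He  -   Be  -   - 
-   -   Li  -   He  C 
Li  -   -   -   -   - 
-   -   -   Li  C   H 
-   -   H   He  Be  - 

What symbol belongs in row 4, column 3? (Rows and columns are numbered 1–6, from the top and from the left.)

He

(r5,c2) = B
(r3,c2) = H
(r3,c4) = B
(r4,c2) = C
(r4,c4) = H
(r4,c5) = B
(r6,c2) = Li
(r6,c6) = B
(r1,c4) = C
(r2,c6) = Li
(r3,c1) = Be
(r5,c1) = He
(r5,c3) = Be
(r6,c1) = C
(r1,c6) = He
(r2,c5) = H
(r4,c3) = He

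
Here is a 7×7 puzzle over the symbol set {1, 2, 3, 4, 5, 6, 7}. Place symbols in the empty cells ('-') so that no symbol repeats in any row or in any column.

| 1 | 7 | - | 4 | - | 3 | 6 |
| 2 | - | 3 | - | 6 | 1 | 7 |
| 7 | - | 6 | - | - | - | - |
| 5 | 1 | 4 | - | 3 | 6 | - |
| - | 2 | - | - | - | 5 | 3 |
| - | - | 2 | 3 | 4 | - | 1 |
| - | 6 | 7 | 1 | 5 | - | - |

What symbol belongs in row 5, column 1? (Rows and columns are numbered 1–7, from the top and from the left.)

4

row 1 has {1,3,4,6,7}; column 3 has {2,3,4,6,7} — only 5 is left for (r1,c3).
row 1 has {1,3,4,5,6,7}; column 5 has {3,4,5,6} — only 2 is left for (r1,c5).
row 2 has {1,2,3,6,7}; column 4 has {1,3,4} — only 5 is left for (r2,c4).
row 3 has {6,7}; column 4 has {1,3,4,5} — only 2 is left for (r3,c4).
row 3 has {2,6,7}; column 5 has {2,3,4,5,6} — only 1 is left for (r3,c5).
row 3 has {1,2,6,7}; column 6 has {1,3,5,6} — only 4 is left for (r3,c6).
row 3 has {1,2,4,6,7}; column 7 has {1,3,6,7} — only 5 is left for (r3,c7).
row 4 has {1,3,4,5,6}; column 4 has {1,2,3,4,5} — only 7 is left for (r4,c4).
row 4 has {1,3,4,5,6,7}; column 7 has {1,3,5,6,7} — only 2 is left for (r4,c7).
row 5 has {2,3,5}; column 3 has {2,3,4,5,6,7} — only 1 is left for (r5,c3).
row 5 has {1,2,3,5}; column 4 has {1,2,3,4,5,7} — only 6 is left for (r5,c4).
row 5 has {1,2,3,5,6}; column 5 has {1,2,3,4,5,6} — only 7 is left for (r5,c5).
row 6 has {1,2,3,4}; column 1 has {1,2,5,7} — only 6 is left for (r6,c1).
row 6 has {1,2,3,4,6}; column 2 has {1,2,6,7} — only 5 is left for (r6,c2).
row 6 has {1,2,3,4,5,6}; column 6 has {1,3,4,5,6} — only 7 is left for (r6,c6).
row 7 has {1,5,6,7}; column 6 has {1,3,4,5,6,7} — only 2 is left for (r7,c6).
row 7 has {1,2,5,6,7}; column 7 has {1,2,3,5,6,7} — only 4 is left for (r7,c7).
row 2 has {1,2,3,5,6,7}; column 2 has {1,2,5,6,7} — only 4 is left for (r2,c2).
row 3 has {1,2,4,5,6,7}; column 2 has {1,2,4,5,6,7} — only 3 is left for (r3,c2).
row 5 has {1,2,3,5,6,7}; column 1 has {1,2,5,6,7} — only 4 is left for (r5,c1).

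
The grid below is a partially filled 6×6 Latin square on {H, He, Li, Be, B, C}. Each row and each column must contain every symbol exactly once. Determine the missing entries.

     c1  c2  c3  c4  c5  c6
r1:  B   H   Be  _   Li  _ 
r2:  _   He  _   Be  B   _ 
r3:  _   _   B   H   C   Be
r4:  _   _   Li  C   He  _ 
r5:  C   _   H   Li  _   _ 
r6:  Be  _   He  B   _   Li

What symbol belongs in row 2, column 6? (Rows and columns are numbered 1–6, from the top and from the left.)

H

Cell (r1,c4): row 1 has {H,Li,Be,B}; column 4 has {H,Li,Be,B,C} → He.
Cell (r1,c6): row 1 has {H,He,Li,Be,B}; column 6 has {Li,Be} → C.
Cell (r2,c3): row 2 has {He,Be,B}; column 3 has {H,He,Li,Be,B} → C.
Cell (r2,c6): row 2 has {He,Be,B,C}; column 6 has {Li,Be,C} → H.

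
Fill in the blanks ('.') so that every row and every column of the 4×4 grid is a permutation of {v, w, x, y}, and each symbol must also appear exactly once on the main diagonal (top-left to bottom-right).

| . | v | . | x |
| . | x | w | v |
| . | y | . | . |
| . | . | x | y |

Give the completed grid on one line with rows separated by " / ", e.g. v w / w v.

w v y x / y x w v / x y v w / v w x y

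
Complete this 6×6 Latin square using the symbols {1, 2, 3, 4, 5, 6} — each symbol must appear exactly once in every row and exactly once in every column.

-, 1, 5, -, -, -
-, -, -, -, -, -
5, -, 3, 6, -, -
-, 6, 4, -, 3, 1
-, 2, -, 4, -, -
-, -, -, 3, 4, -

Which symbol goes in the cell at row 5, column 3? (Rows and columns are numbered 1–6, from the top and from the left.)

1

row 1 has {1,5}; column 4 has {3,4,6} — only 2 is left for (r1,c4).
row 1 has {1,2,5}; column 5 has {3,4} — only 6 is left for (r1,c5).
row 3 has {3,5,6}; column 2 has {1,2,6} — only 4 is left for (r3,c2).
row 3 has {3,4,5,6}; column 6 has {1} — only 2 is left for (r3,c6).
row 4 has {1,3,4,6}; column 1 has {5} — only 2 is left for (r4,c1).
row 4 has {1,2,3,4,6}; column 4 has {2,3,4,6} — only 5 is left for (r4,c4).
row 6 has {3,4}; column 2 has {1,2,4,6} — only 5 is left for (r6,c2).
row 6 has {3,4,5}; column 6 has {1,2} — only 6 is left for (r6,c6).
row 2 is empty so far; column 2 has {1,2,4,5,6} — only 3 is left for (r2,c2).
row 2 has {3}; column 4 has {2,3,4,5,6} — only 1 is left for (r2,c4).
row 3 has {2,3,4,5,6}; column 5 has {3,4,6} — only 1 is left for (r3,c5).
row 5 has {2,4}; column 5 has {1,3,4,6} — only 5 is left for (r5,c5).
row 5 has {2,4,5}; column 6 has {1,2,6} — only 3 is left for (r5,c6).
row 6 has {3,4,5,6}; column 1 has {2,5} — only 1 is left for (r6,c1).
row 6 has {1,3,4,5,6}; column 3 has {3,4,5} — only 2 is left for (r6,c3).
row 1 has {1,2,5,6}; column 6 has {1,2,3,6} — only 4 is left for (r1,c6).
row 2 has {1,3}; column 3 has {2,3,4,5} — only 6 is left for (r2,c3).
row 2 has {1,3,6}; column 5 has {1,3,4,5,6} — only 2 is left for (r2,c5).
row 2 has {1,2,3,6}; column 6 has {1,2,3,4,6} — only 5 is left for (r2,c6).
row 5 has {2,3,4,5}; column 1 has {1,2,5} — only 6 is left for (r5,c1).
row 5 has {2,3,4,5,6}; column 3 has {2,3,4,5,6} — only 1 is left for (r5,c3).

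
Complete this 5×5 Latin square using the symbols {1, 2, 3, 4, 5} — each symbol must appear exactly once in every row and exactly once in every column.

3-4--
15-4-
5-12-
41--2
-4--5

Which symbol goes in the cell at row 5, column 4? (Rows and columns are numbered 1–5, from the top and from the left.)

(r1,c2) = 2
(r1,c5) = 1
(r2,c5) = 3
(r3,c2) = 3
(r3,c5) = 4
(r5,c1) = 2
(r5,c3) = 3
(r5,c4) = 1

1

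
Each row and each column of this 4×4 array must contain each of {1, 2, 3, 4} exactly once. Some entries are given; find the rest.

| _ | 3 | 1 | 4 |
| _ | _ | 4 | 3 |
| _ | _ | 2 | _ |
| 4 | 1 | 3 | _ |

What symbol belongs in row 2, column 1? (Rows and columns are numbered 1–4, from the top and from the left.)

(r1,c1) = 2
(r2,c1) = 1

1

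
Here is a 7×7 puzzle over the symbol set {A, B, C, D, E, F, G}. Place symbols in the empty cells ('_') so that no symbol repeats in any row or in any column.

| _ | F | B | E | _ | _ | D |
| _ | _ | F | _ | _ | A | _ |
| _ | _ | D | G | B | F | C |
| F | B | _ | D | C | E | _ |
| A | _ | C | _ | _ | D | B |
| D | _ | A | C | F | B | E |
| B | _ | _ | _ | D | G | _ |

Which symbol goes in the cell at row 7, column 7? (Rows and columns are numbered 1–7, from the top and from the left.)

(r1,c6) = C
(r2,c4) = B
(r2,c7) = G
(r3,c1) = E
(r3,c2) = A
(r4,c3) = G
(r4,c7) = A
(r5,c4) = F
(r6,c2) = G
(r7,c3) = E
(r7,c4) = A
(r7,c7) = F

F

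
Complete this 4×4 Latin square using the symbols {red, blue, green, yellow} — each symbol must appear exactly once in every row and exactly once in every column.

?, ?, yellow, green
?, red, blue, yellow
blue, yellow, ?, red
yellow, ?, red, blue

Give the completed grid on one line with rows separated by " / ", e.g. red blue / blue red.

At row 1, column 1: row 1 has {green,yellow}; column 1 has {blue,yellow}; that leaves red.
At row 1, column 2: row 1 has {red,green,yellow}; column 2 has {red,yellow}; that leaves blue.
At row 2, column 1: row 2 has {red,blue,yellow}; column 1 has {red,blue,yellow}; that leaves green.
At row 3, column 3: row 3 has {red,blue,yellow}; column 3 has {red,blue,yellow}; that leaves green.
At row 4, column 2: row 4 has {red,blue,yellow}; column 2 has {red,blue,yellow}; that leaves green.

red blue yellow green / green red blue yellow / blue yellow green red / yellow green red blue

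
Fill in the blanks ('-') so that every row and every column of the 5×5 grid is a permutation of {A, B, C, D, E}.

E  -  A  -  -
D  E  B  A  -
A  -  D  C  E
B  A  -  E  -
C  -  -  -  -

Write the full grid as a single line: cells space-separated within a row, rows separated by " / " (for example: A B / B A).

E C A D B / D E B A C / A B D C E / B A C E D / C D E B A

(r2,c5): row 2 has {A,B,D,E}; column 5 has {E}, so it must be C.
(r3,c2): row 3 has {A,C,D,E}; column 2 has {A,E}, so it must be B.
(r4,c3): row 4 has {A,B,E}; column 3 has {A,B,D}, so it must be C.
(r4,c5): row 4 has {A,B,C,E}; column 5 has {C,E}, so it must be D.
(r5,c2): row 5 has {C}; column 2 has {A,B,E}, so it must be D.
(r5,c3): row 5 has {C,D}; column 3 has {A,B,C,D}, so it must be E.
(r5,c4): row 5 has {C,D,E}; column 4 has {A,C,E}, so it must be B.
(r5,c5): row 5 has {B,C,D,E}; column 5 has {C,D,E}, so it must be A.
(r1,c2): row 1 has {A,E}; column 2 has {A,B,D,E}, so it must be C.
(r1,c4): row 1 has {A,C,E}; column 4 has {A,B,C,E}, so it must be D.
(r1,c5): row 1 has {A,C,D,E}; column 5 has {A,C,D,E}, so it must be B.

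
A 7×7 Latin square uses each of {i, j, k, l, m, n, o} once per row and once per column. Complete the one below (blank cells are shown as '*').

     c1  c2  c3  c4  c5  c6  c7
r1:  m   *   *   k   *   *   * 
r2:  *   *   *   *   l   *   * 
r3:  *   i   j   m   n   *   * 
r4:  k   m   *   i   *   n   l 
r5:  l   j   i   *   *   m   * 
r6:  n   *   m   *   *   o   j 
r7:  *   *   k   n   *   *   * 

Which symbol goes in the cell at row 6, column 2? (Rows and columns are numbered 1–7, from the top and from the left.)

k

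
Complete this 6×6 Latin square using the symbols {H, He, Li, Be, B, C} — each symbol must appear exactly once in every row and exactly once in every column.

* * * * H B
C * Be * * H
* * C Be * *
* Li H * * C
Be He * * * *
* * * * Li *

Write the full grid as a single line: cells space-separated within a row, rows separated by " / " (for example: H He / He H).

He Be Li C H B / C B Be Li He H / Li H C Be B He / B Li H He Be C / Be He B H C Li / H C He B Li Be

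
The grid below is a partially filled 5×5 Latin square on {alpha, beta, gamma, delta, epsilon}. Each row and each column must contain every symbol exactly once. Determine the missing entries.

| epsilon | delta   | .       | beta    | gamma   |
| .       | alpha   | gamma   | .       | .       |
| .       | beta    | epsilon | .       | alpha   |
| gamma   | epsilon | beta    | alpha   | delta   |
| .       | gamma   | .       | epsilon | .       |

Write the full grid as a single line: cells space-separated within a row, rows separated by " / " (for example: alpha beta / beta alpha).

epsilon delta alpha beta gamma / beta alpha gamma delta epsilon / delta beta epsilon gamma alpha / gamma epsilon beta alpha delta / alpha gamma delta epsilon beta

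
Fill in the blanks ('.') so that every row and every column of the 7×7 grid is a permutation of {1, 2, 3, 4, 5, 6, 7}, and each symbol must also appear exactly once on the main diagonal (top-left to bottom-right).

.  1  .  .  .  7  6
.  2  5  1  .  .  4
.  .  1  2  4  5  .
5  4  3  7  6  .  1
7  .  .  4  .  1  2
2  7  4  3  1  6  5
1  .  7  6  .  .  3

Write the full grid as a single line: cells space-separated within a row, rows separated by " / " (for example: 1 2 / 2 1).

(r1,c1): row 1 has {1,6,7}; column 1 has {1,2,5,7}; the diagonal has {1,2,3,6,7}, so it must be 4.
(r1,c3): row 1 has {1,4,6,7}; column 3 has {1,3,4,5,7}, so it must be 2.
(r1,c4): row 1 has {1,2,4,6,7}; column 4 has {1,2,3,4,6,7}, so it must be 5.
(r1,c5): row 1 has {1,2,4,5,6,7}; column 5 has {1,4,6}, so it must be 3.
(r2,c5): row 2 has {1,2,4,5}; column 5 has {1,3,4,6}, so it must be 7.
(r2,c6): row 2 has {1,2,4,5,7}; column 6 has {1,5,6,7}, so it must be 3.
(r3,c7): row 3 has {1,2,4,5}; column 7 has {1,2,3,4,5,6}, so it must be 7.
(r4,c6): row 4 has {1,3,4,5,6,7}; column 6 has {1,3,5,6,7}, so it must be 2.
(r5,c3): row 5 has {1,2,4,7}; column 3 has {1,2,3,4,5,7}, so it must be 6.
(r5,c5): row 5 has {1,2,4,6,7}; column 5 has {1,3,4,6,7}; the diagonal has {1,2,3,4,6,7}, so it must be 5.
(r7,c2): row 7 has {1,3,6,7}; column 2 has {1,2,4,7}, so it must be 5.
(r7,c5): row 7 has {1,3,5,6,7}; column 5 has {1,3,4,5,6,7}, so it must be 2.
(r7,c6): row 7 has {1,2,3,5,6,7}; column 6 has {1,2,3,5,6,7}, so it must be 4.
(r2,c1): row 2 has {1,2,3,4,5,7}; column 1 has {1,2,4,5,7}, so it must be 6.
(r3,c1): row 3 has {1,2,4,5,7}; column 1 has {1,2,4,5,6,7}, so it must be 3.
(r3,c2): row 3 has {1,2,3,4,5,7}; column 2 has {1,2,4,5,7}, so it must be 6.
(r5,c2): row 5 has {1,2,4,5,6,7}; column 2 has {1,2,4,5,6,7}, so it must be 3.

4 1 2 5 3 7 6 / 6 2 5 1 7 3 4 / 3 6 1 2 4 5 7 / 5 4 3 7 6 2 1 / 7 3 6 4 5 1 2 / 2 7 4 3 1 6 5 / 1 5 7 6 2 4 3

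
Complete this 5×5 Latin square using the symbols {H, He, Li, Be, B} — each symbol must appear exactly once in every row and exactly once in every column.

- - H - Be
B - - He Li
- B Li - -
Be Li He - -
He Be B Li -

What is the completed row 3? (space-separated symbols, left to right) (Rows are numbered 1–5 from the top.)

(r1,c1) = Li
(r1,c2) = He
(r1,c4) = B
(r2,c2) = H
(r2,c3) = Be
(r3,c1) = H
(r3,c4) = Be
(r3,c5) = He

H B Li Be He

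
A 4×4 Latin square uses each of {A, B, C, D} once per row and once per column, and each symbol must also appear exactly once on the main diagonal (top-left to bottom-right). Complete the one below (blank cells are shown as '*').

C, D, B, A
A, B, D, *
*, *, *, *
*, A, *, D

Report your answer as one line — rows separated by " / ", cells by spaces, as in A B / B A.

C D B A / A B D C / D C A B / B A C D

(r2,c4) = C
(r3,c2) = C
(r3,c3) = A
(r3,c4) = B
(r4,c1) = B
(r4,c3) = C
(r3,c1) = D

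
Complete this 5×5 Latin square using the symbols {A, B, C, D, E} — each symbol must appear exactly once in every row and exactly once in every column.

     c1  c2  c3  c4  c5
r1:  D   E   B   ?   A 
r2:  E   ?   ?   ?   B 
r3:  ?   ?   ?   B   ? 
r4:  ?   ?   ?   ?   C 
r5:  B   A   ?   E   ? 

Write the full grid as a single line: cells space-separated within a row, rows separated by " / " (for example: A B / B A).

(r1,c4) = C
(r4,c1) = A
(r4,c4) = D
(r5,c5) = D
(r2,c4) = A
(r3,c1) = C
(r3,c2) = D
(r3,c5) = E
(r4,c2) = B
(r4,c3) = E
(r5,c3) = C
(r2,c2) = C
(r2,c3) = D
(r3,c3) = A

D E B C A / E C D A B / C D A B E / A B E D C / B A C E D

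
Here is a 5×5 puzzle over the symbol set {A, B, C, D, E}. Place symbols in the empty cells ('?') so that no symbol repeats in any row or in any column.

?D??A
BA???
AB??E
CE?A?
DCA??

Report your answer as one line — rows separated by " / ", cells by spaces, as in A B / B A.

E D C B A / B A E D C / A B D C E / C E B A D / D C A E B

(r1,c1): row 1 has {A,D}; column 1 has {A,B,C,D}, so it must be E.
(r5,c5): row 5 has {A,C,D}; column 5 has {A,E}, so it must be B.
(r4,c5): row 4 has {A,C,E}; column 5 has {A,B,E}, so it must be D.
(r5,c4): row 5 has {A,B,C,D}; column 4 has {A}, so it must be E.
(r2,c5): row 2 has {A,B}; column 5 has {A,B,D,E}, so it must be C.
(r4,c3): row 4 has {A,C,D,E}; column 3 has {A}, so it must be B.
(r1,c3): row 1 has {A,D,E}; column 3 has {A,B}, so it must be C.
(r1,c4): row 1 has {A,C,D,E}; column 4 has {A,E}, so it must be B.
(r2,c4): row 2 has {A,B,C}; column 4 has {A,B,E}, so it must be D.
(r3,c3): row 3 has {A,B,E}; column 3 has {A,B,C}, so it must be D.
(r3,c4): row 3 has {A,B,D,E}; column 4 has {A,B,D,E}, so it must be C.
(r2,c3): row 2 has {A,B,C,D}; column 3 has {A,B,C,D}, so it must be E.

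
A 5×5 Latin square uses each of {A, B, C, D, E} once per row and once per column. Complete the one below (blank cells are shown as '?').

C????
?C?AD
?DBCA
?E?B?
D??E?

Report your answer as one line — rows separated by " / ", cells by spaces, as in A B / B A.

C B A D E / B C E A D / E D B C A / A E D B C / D A C E B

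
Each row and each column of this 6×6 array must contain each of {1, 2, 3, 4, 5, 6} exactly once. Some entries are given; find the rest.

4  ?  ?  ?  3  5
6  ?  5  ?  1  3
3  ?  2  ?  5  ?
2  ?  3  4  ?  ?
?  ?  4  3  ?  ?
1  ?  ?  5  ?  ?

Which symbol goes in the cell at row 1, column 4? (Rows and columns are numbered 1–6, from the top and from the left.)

6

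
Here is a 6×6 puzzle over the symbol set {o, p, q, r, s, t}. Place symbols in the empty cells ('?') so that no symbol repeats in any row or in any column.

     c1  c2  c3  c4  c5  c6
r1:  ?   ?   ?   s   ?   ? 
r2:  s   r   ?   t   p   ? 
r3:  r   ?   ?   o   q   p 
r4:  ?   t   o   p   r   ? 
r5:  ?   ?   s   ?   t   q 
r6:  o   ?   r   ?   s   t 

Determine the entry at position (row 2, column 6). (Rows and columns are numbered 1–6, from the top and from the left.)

o

(r1,c5) = o
(r1,c6) = r
(r2,c3) = q
(r2,c6) = o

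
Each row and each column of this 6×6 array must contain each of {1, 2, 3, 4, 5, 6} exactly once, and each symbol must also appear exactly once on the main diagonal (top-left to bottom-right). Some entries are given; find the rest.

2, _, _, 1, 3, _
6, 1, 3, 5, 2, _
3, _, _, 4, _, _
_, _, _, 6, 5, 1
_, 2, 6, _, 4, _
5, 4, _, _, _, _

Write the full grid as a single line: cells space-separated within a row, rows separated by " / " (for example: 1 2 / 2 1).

(r2,c6): row 2 has {1,2,3,5,6}; column 6 has {1}, so it must be 4.
(r3,c3): row 3 has {3,4}; column 3 has {3,6}; the diagonal has {1,2,4,6}, so it must be 5.
(r4,c1): row 4 has {1,5,6}; column 1 has {2,3,5,6}, so it must be 4.
(r4,c2): row 4 has {1,4,5,6}; column 2 has {1,2,4}, so it must be 3.
(r4,c3): row 4 has {1,3,4,5,6}; column 3 has {3,5,6}, so it must be 2.
(r5,c1): row 5 has {2,4,6}; column 1 has {2,3,4,5,6}, so it must be 1.
(r5,c4): row 5 has {1,2,4,6}; column 4 has {1,4,5,6}, so it must be 3.
(r5,c6): row 5 has {1,2,3,4,6}; column 6 has {1,4}, so it must be 5.
(r6,c3): row 6 has {4,5}; column 3 has {2,3,5,6}, so it must be 1.
(r6,c4): row 6 has {1,4,5}; column 4 has {1,3,4,5,6}, so it must be 2.
(r6,c5): row 6 has {1,2,4,5}; column 5 has {2,3,4,5}, so it must be 6.
(r6,c6): row 6 has {1,2,4,5,6}; column 6 has {1,4,5}; the diagonal has {1,2,4,5,6}, so it must be 3.
(r1,c3): row 1 has {1,2,3}; column 3 has {1,2,3,5,6}, so it must be 4.
(r1,c6): row 1 has {1,2,3,4}; column 6 has {1,3,4,5}, so it must be 6.
(r3,c2): row 3 has {3,4,5}; column 2 has {1,2,3,4}, so it must be 6.
(r3,c5): row 3 has {3,4,5,6}; column 5 has {2,3,4,5,6}, so it must be 1.
(r3,c6): row 3 has {1,3,4,5,6}; column 6 has {1,3,4,5,6}, so it must be 2.
(r1,c2): row 1 has {1,2,3,4,6}; column 2 has {1,2,3,4,6}, so it must be 5.

2 5 4 1 3 6 / 6 1 3 5 2 4 / 3 6 5 4 1 2 / 4 3 2 6 5 1 / 1 2 6 3 4 5 / 5 4 1 2 6 3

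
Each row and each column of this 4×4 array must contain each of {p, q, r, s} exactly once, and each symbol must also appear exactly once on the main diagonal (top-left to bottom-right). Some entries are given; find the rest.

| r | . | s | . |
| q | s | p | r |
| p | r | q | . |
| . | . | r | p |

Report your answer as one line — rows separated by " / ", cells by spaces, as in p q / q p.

r p s q / q s p r / p r q s / s q r p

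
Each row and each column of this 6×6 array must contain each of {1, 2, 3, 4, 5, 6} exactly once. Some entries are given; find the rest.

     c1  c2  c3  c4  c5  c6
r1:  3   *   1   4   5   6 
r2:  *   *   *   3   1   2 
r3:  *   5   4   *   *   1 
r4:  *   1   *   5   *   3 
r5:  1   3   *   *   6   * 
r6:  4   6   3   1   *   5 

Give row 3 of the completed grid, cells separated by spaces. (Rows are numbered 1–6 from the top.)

row 1 has {1,3,4,5,6}; column 2 has {1,3,5,6} — only 2 is left for (r1,c2).
row 2 has {1,2,3}; column 2 has {1,2,3,5,6} — only 4 is left for (r2,c2).
row 5 has {1,3,6}; column 4 has {1,3,4,5} — only 2 is left for (r5,c4).
row 5 has {1,2,3,6}; column 6 has {1,2,3,5,6} — only 4 is left for (r5,c6).
row 6 has {1,3,4,5,6}; column 5 has {1,5,6} — only 2 is left for (r6,c5).
row 3 has {1,4,5}; column 4 has {1,2,3,4,5} — only 6 is left for (r3,c4).
row 3 has {1,4,5,6}; column 5 has {1,2,5,6} — only 3 is left for (r3,c5).
row 4 has {1,3,5}; column 5 has {1,2,3,5,6} — only 4 is left for (r4,c5).
row 5 has {1,2,3,4,6}; column 3 has {1,3,4} — only 5 is left for (r5,c3).
row 2 has {1,2,3,4}; column 3 has {1,3,4,5} — only 6 is left for (r2,c3).
row 3 has {1,3,4,5,6}; column 1 has {1,3,4} — only 2 is left for (r3,c1).

2 5 4 6 3 1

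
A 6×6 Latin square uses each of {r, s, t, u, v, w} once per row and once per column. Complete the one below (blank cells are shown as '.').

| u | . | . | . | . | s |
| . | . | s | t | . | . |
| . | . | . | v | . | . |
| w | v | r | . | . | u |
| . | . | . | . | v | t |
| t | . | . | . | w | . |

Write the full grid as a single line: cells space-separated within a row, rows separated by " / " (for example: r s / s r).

u t v w r s / v w s t u r / r u t v s w / w v r s t u / s r w u v t / t s u r w v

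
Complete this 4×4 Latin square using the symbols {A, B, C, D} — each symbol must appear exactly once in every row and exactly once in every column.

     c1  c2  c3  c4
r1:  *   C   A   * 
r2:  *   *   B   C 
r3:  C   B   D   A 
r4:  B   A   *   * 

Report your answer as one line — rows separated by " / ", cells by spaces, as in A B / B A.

(r1,c1) = D
(r1,c4) = B
(r2,c1) = A
(r2,c2) = D
(r4,c3) = C
(r4,c4) = D

D C A B / A D B C / C B D A / B A C D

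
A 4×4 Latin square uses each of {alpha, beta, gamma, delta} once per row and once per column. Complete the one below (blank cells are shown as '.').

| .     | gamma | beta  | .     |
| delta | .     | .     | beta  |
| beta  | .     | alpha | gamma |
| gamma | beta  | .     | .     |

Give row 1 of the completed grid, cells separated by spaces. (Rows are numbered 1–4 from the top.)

alpha gamma beta delta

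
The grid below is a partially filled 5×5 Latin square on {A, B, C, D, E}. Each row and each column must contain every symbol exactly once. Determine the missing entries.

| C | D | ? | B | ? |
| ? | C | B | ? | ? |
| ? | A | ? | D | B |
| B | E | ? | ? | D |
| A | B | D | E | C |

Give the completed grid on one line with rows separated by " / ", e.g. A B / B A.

C D E B A / D C B A E / E A C D B / B E A C D / A B D E C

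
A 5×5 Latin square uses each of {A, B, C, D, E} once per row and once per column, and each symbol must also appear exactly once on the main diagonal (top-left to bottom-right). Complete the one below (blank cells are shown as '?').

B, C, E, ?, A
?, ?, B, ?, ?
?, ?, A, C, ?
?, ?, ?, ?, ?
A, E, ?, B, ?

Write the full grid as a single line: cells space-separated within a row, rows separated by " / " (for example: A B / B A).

(r1,c4) = D
(r2,c2) = D
(r3,c2) = B
(r4,c2) = A
(r4,c4) = E
(r5,c5) = C
(r2,c4) = A
(r2,c5) = E
(r3,c5) = D
(r4,c5) = B
(r5,c3) = D
(r2,c1) = C
(r3,c1) = E
(r4,c1) = D
(r4,c3) = C

B C E D A / C D B A E / E B A C D / D A C E B / A E D B C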